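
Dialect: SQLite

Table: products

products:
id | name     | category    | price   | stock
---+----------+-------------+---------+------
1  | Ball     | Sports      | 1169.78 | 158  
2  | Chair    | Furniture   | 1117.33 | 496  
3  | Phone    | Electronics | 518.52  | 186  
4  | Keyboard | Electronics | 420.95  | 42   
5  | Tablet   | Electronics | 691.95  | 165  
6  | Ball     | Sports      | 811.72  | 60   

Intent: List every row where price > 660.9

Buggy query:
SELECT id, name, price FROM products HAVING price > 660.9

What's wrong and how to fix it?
Bug: This is a non-aggregate query (no GROUP BY, no aggregates), so in SQLite the HAVING clause is invalid here; a row-level condition belongs in WHERE

Fix: Use WHERE for row-level filtering

Corrected query:
SELECT id, name, price FROM products WHERE price > 660.9

Result:
id | name   | price  
---+--------+--------
1  | Ball   | 1169.78
2  | Chair  | 1117.33
5  | Tablet | 691.95 
6  | Ball   | 811.72 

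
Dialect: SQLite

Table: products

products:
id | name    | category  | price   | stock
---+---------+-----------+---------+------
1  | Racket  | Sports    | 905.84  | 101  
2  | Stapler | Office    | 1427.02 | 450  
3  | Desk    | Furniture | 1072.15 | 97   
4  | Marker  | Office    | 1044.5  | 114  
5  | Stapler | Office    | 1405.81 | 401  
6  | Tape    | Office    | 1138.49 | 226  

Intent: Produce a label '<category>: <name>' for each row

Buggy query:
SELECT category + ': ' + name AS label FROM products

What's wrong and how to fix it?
Bug: SQLite uses || for string concatenation; + coerces text to numbers (yielding 0)

Fix: Replace + with || to concatenate text

Corrected query:
SELECT category || ': ' || name AS label FROM products

Result:
label          
---------------
Sports: Racket 
Office: Stapler
Furniture: Desk
Office: Marker 
Office: Stapler
Office: Tape   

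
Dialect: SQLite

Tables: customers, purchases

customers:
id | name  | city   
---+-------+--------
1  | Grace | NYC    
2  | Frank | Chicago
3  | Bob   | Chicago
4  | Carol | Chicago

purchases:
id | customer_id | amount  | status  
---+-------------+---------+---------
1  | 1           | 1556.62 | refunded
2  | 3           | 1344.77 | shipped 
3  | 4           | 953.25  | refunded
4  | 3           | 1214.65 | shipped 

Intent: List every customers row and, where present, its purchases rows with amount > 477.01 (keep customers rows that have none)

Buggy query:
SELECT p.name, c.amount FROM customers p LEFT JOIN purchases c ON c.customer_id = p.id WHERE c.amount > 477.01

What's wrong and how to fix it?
Bug: Filtering c.amount in WHERE discards the NULL rows produced by LEFT JOIN, turning it into an inner join

Fix: Put 'c.amount > 477.01' in the JOIN's ON clause instead of WHERE

Corrected query:
SELECT p.name, c.amount FROM customers p LEFT JOIN purchases c ON c.customer_id = p.id AND c.amount > 477.01

Result:
name  | amount 
------+--------
Grace | 1556.62
Frank | NULL   
Bob   | 1214.65
Bob   | 1344.77
Carol | 953.25 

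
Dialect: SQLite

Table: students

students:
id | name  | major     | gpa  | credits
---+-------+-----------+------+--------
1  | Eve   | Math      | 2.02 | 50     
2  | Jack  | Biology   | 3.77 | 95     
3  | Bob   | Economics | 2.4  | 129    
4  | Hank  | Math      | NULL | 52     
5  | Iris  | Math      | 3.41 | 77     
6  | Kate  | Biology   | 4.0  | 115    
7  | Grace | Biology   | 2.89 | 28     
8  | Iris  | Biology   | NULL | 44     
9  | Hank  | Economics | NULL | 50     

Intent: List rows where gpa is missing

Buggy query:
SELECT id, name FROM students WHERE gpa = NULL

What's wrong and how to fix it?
Bug: Comparing to NULL with '=' never matches; NULL = NULL is unknown, not true

Fix: Use IS NULL to test for NULL

Corrected query:
SELECT id, name FROM students WHERE gpa IS NULL

Result:
id | name
---+-----
4  | Hank
8  | Iris
9  | Hank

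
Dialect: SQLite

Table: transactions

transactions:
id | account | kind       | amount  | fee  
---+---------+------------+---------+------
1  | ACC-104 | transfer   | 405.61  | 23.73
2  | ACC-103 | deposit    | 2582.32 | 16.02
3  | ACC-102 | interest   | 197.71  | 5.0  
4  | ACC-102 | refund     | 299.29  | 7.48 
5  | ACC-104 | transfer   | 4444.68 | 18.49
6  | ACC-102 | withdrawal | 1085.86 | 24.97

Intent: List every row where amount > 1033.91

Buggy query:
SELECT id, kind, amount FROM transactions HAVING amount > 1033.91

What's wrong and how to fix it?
Bug: HAVING filters the output of aggregation, but this query has no GROUP BY and no aggregate functions, so SQLite rejects it (HAVING clause on a non-aggregate query); the condition here is per row

Fix: Use WHERE for row-level filtering

Corrected query:
SELECT id, kind, amount FROM transactions WHERE amount > 1033.91

Result:
id | kind       | amount 
---+------------+--------
2  | deposit    | 2582.32
5  | transfer   | 4444.68
6  | withdrawal | 1085.86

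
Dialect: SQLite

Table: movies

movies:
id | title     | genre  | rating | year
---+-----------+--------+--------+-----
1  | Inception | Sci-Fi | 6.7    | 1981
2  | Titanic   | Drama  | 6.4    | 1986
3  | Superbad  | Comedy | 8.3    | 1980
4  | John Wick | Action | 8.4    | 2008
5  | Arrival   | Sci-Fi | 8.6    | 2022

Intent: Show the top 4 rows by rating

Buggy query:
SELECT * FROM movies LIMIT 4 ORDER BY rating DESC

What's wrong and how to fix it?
Bug: ORDER BY cannot follow LIMIT; LIMIT is the final clause

Fix: Sort with ORDER BY, then apply LIMIT

Corrected query:
SELECT * FROM movies ORDER BY rating DESC LIMIT 4

Result:
id | title     | genre  | rating | year
---+-----------+--------+--------+-----
5  | Arrival   | Sci-Fi | 8.6    | 2022
4  | John Wick | Action | 8.4    | 2008
3  | Superbad  | Comedy | 8.3    | 1980
1  | Inception | Sci-Fi | 6.7    | 1981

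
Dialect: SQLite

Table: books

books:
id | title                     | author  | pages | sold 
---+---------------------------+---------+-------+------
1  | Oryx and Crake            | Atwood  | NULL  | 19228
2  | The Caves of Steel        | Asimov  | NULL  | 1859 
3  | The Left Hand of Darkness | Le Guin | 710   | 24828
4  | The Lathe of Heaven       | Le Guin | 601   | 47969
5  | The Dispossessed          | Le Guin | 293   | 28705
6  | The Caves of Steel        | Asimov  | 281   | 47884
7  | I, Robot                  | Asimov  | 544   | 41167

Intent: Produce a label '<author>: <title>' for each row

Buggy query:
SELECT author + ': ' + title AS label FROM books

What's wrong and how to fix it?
Bug: SQLite uses || for string concatenation; + coerces text to numbers (yielding 0)

Fix: Use the || operator for string concatenation

Corrected query:
SELECT author || ': ' || title AS label FROM books

Result:
label                             
----------------------------------
Atwood: Oryx and Crake            
Asimov: The Caves of Steel        
Le Guin: The Left Hand of Darkness
Le Guin: The Lathe of Heaven      
Le Guin: The Dispossessed         
Asimov: The Caves of Steel        
Asimov: I, Robot                  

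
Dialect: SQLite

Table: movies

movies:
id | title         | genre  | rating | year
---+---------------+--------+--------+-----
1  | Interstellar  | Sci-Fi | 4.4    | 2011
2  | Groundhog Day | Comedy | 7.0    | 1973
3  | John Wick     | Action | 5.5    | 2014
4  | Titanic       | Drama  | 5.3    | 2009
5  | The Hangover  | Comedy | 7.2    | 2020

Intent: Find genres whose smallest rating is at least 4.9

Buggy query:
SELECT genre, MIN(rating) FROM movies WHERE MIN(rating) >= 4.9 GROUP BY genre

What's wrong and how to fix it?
Bug: MIN() in WHERE is a misuse of aggregate

Fix: Use HAVING for the per-group MIN condition

Corrected query:
SELECT genre, MIN(rating) FROM movies GROUP BY genre HAVING MIN(rating) >= 4.9

Result:
genre  | MIN(rating)
-------+------------
Action | 5.5        
Comedy | 7          
Drama  | 5.3        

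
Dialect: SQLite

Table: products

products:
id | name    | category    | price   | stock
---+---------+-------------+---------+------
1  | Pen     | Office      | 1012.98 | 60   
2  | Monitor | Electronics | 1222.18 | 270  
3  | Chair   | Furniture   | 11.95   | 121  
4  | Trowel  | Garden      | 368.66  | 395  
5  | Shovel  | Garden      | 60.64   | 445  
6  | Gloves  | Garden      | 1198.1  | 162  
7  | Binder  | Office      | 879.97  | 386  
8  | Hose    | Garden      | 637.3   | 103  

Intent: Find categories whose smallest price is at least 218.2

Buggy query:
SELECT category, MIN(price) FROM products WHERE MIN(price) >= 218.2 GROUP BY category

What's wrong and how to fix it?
Bug: Aggregates like MIN are computed per group after WHERE runs

Fix: Use HAVING for the per-group MIN condition

Corrected query:
SELECT category, MIN(price) FROM products GROUP BY category HAVING MIN(price) >= 218.2

Result:
category    | MIN(price)
------------+-----------
Electronics | 1222.18   
Office      | 879.97    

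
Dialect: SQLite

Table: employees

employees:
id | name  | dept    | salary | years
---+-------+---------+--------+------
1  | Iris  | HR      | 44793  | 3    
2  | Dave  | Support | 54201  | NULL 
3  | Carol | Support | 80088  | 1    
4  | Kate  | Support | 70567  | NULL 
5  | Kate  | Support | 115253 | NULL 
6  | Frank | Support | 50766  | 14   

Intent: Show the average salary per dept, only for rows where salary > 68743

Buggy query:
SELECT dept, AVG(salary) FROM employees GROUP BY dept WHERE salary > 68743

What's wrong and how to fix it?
Bug: WHERE cannot follow GROUP BY

Fix: Place WHERE between FROM and GROUP BY

Corrected query:
SELECT dept, AVG(salary) FROM employees WHERE salary > 68743 GROUP BY dept

Result:
dept    | AVG(salary)
--------+------------
Support | 88636      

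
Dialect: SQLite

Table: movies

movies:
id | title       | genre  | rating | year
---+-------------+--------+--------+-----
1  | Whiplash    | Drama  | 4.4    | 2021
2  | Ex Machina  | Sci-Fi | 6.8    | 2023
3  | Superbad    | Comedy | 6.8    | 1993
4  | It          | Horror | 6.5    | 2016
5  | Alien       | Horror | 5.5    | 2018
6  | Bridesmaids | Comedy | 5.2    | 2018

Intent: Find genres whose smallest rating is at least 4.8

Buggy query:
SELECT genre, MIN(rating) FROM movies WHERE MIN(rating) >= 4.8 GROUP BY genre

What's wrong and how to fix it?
Bug: Aggregates like MIN are computed per group after WHERE runs

Fix: Use HAVING for the per-group MIN condition

Corrected query:
SELECT genre, MIN(rating) FROM movies GROUP BY genre HAVING MIN(rating) >= 4.8

Result:
genre  | MIN(rating)
-------+------------
Comedy | 5.2        
Horror | 5.5        
Sci-Fi | 6.8        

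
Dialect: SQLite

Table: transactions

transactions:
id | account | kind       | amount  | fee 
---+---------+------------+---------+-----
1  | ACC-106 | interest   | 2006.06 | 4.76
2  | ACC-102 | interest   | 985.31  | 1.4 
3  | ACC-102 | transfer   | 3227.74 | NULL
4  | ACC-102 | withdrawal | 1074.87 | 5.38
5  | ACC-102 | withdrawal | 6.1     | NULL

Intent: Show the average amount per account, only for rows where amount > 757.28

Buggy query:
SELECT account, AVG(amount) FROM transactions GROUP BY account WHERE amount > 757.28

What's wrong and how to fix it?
Bug: WHERE cannot follow GROUP BY

Fix: Move the WHERE clause before GROUP BY

Corrected query:
SELECT account, AVG(amount) FROM transactions WHERE amount > 757.28 GROUP BY account

Result:
account | AVG(amount)
--------+------------
ACC-102 | 1762.64    
ACC-106 | 2006.06    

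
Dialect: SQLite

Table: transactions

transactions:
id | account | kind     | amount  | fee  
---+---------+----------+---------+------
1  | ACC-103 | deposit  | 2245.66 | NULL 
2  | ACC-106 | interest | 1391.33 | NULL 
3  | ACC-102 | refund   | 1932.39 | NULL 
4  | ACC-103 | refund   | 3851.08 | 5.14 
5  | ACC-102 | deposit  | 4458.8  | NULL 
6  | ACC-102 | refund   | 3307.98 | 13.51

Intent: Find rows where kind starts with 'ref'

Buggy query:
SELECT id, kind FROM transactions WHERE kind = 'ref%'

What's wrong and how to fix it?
Bug: '=' compares the literal string including the % character; pattern matching needs LIKE

Fix: Replace '=' with LIKE so 'ref%' is treated as a pattern

Corrected query:
SELECT id, kind FROM transactions WHERE kind LIKE 'ref%'

Result:
id | kind  
---+-------
3  | refund
4  | refund
6  | refund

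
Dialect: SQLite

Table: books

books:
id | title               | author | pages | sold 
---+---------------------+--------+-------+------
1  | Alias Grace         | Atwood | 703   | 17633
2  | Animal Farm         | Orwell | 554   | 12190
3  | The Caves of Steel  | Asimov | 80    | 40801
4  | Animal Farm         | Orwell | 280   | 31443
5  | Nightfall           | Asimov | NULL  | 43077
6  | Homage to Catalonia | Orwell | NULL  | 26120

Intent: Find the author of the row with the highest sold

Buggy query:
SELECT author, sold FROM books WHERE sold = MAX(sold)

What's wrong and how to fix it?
Bug: MAX(sold) is an aggregate and cannot be used directly in WHERE

Fix: Use a subquery: WHERE sold = (SELECT MAX(sold) FROM books)

Corrected query:
SELECT author, sold FROM books WHERE sold = (SELECT MAX(sold) FROM books)

Result:
author | sold 
-------+------
Asimov | 43077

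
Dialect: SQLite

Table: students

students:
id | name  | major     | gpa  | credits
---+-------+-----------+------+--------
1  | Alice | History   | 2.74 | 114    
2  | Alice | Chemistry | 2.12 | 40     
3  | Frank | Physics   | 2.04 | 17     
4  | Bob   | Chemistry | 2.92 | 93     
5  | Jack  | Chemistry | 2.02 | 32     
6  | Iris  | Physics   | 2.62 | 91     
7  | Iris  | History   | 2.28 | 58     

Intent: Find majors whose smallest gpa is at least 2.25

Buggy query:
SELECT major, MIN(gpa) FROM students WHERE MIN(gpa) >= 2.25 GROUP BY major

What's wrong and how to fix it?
Bug: Aggregates like MIN are computed per group after WHERE runs

Fix: Replace WHERE with HAVING after the GROUP BY

Corrected query:
SELECT major, MIN(gpa) FROM students GROUP BY major HAVING MIN(gpa) >= 2.25

Result:
major   | MIN(gpa)
--------+---------
History | 2.28    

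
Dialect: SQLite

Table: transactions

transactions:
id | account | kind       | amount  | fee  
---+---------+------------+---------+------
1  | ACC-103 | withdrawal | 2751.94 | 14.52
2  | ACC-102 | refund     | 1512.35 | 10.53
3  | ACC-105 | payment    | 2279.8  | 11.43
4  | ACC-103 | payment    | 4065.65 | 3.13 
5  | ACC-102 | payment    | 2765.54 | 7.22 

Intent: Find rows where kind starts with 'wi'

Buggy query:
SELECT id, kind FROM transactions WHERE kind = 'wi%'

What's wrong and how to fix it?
Bug: '=' compares the literal string including the % character; pattern matching needs LIKE

Fix: Replace '=' with LIKE so 'wi%' is treated as a pattern

Corrected query:
SELECT id, kind FROM transactions WHERE kind LIKE 'wi%'

Result:
id | kind      
---+-----------
1  | withdrawal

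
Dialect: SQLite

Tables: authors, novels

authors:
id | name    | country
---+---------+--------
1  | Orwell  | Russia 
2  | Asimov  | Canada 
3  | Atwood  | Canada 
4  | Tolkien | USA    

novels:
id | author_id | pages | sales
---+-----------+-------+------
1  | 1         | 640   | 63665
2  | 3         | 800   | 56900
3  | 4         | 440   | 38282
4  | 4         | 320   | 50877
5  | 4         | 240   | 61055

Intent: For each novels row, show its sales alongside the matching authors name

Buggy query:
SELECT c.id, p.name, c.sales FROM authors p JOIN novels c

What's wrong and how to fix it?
Bug: Missing join condition: each novels row is matched to all authors rows instead of just its own

Fix: Specify the join condition linking the foreign key to the parent id

Corrected query:
SELECT c.id, p.name, c.sales FROM authors p JOIN novels c ON c.author_id = p.id

Result:
id | name    | sales
---+---------+------
1  | Orwell  | 63665
2  | Atwood  | 56900
3  | Tolkien | 38282
4  | Tolkien | 50877
5  | Tolkien | 61055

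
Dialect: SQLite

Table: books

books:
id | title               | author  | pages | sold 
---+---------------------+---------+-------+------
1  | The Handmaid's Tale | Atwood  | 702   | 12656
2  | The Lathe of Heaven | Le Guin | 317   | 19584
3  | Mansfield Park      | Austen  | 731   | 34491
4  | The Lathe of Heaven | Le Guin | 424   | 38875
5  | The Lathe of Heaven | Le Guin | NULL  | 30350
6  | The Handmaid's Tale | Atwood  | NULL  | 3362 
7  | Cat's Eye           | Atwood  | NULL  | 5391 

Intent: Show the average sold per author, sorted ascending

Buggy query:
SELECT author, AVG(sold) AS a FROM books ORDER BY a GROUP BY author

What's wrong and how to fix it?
Bug: ORDER BY appears before GROUP BY; SQL clause order requires GROUP BY first

Fix: Reorder: SELECT … FROM … GROUP BY … ORDER BY …

Corrected query:
SELECT author, AVG(sold) AS a FROM books GROUP BY author ORDER BY a

Result:
author  | a          
--------+------------
Atwood  | 7136.333333
Le Guin | 29603      
Austen  | 34491      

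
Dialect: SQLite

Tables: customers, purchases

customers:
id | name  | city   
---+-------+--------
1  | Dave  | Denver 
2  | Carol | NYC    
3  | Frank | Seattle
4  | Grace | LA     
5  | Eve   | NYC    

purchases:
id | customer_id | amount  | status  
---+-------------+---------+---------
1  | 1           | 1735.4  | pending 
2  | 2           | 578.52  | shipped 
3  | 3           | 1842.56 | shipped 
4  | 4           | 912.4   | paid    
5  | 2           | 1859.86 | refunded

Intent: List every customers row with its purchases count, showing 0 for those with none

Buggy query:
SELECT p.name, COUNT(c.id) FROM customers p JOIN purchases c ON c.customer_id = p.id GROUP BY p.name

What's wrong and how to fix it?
Bug: An inner join excludes parents with zero children

Fix: Use LEFT JOIN so parents without children still appear (COUNT(c.id) gives 0)

Corrected query:
SELECT p.name, COUNT(c.id) FROM customers p LEFT JOIN purchases c ON c.customer_id = p.id GROUP BY p.name

Result:
name  | COUNT(c.id)
------+------------
Carol | 2          
Dave  | 1          
Eve   | 0          
Frank | 1          
Grace | 1          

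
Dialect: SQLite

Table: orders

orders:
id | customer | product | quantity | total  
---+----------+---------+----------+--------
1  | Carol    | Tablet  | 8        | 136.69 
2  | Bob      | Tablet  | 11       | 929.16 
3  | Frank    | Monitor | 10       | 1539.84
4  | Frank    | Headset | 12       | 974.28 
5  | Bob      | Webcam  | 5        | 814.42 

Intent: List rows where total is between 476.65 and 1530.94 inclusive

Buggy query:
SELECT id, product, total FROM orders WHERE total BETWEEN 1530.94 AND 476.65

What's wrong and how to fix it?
Bug: BETWEEN expects the lower bound first; with 1530.94 AND 476.65 the range is empty

Fix: Swap the bounds so the smaller value comes first

Corrected query:
SELECT id, product, total FROM orders WHERE total BETWEEN 476.65 AND 1530.94

Result:
id | product | total 
---+---------+-------
2  | Tablet  | 929.16
4  | Headset | 974.28
5  | Webcam  | 814.42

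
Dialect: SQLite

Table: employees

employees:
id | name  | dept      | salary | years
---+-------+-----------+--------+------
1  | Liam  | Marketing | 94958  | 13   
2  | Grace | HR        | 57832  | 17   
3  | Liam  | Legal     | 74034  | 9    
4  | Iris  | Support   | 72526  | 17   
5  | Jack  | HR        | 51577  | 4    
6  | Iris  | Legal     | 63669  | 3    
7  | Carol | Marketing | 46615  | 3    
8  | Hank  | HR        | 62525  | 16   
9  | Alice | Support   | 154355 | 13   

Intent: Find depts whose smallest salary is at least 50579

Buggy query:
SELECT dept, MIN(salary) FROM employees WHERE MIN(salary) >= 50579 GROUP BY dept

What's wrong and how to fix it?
Bug: Aggregates like MIN are computed per group after WHERE runs

Fix: Replace WHERE with HAVING after the GROUP BY

Corrected query:
SELECT dept, MIN(salary) FROM employees GROUP BY dept HAVING MIN(salary) >= 50579

Result:
dept    | MIN(salary)
--------+------------
HR      | 51577      
Legal   | 63669      
Support | 72526      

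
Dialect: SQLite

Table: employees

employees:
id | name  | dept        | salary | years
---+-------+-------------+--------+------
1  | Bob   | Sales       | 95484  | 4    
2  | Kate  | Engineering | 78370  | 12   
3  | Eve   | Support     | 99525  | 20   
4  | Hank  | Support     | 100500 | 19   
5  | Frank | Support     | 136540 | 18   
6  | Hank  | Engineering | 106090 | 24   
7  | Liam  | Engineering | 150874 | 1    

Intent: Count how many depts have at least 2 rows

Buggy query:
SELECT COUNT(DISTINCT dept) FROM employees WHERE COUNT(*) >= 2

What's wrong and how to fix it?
Bug: WHERE filters individual rows, not groups, so a group-level COUNT is invalid there

Fix: Group first with HAVING COUNT(*) >= 2, then COUNT the resulting groups

Corrected query:
SELECT COUNT(*) FROM (SELECT dept FROM employees GROUP BY dept HAVING COUNT(*) >= 2)

Result:
COUNT(*)
--------
2       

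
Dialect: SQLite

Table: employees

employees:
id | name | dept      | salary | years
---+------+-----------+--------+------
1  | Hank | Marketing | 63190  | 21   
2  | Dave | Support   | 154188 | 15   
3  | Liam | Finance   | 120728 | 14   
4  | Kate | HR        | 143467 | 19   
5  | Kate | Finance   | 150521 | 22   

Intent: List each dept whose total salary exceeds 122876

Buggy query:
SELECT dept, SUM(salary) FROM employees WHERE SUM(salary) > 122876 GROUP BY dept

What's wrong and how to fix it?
Bug: SUM(salary) is an aggregate, but WHERE filters rows before aggregation

Fix: Use HAVING (which filters groups after aggregation) instead of WHERE

Corrected query:
SELECT dept, SUM(salary) FROM employees GROUP BY dept HAVING SUM(salary) > 122876

Result:
dept    | SUM(salary)
--------+------------
Finance | 271249     
HR      | 143467     
Support | 154188     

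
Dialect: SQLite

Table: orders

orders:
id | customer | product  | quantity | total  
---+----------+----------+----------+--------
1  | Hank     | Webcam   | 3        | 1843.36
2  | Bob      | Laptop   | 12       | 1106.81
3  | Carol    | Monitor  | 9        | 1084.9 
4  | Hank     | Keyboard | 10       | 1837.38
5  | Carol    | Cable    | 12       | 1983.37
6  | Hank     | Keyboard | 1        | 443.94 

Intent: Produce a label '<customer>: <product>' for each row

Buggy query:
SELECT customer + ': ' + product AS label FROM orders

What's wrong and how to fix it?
Bug: '+' is numeric addition; on text columns SQLite converts them to 0 instead of concatenating

Fix: Use the || operator for string concatenation

Corrected query:
SELECT customer || ': ' || product AS label FROM orders

Result:
label         
--------------
Hank: Webcam  
Bob: Laptop   
Carol: Monitor
Hank: Keyboard
Carol: Cable  
Hank: Keyboard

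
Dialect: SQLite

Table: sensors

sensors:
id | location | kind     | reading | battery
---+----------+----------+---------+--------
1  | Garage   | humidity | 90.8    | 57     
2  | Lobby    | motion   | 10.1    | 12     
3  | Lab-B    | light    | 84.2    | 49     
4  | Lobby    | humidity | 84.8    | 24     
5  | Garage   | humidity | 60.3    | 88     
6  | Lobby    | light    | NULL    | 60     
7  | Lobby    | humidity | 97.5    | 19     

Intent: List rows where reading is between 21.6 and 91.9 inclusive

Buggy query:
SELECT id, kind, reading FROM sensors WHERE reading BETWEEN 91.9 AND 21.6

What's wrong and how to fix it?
Bug: The bounds are reversed; BETWEEN a AND b requires a <= b to match anything

Fix: Swap the bounds so the smaller value comes first

Corrected query:
SELECT id, kind, reading FROM sensors WHERE reading BETWEEN 21.6 AND 91.9

Result:
id | kind     | reading
---+----------+--------
1  | humidity | 90.8   
3  | light    | 84.2   
4  | humidity | 84.8   
5  | humidity | 60.3   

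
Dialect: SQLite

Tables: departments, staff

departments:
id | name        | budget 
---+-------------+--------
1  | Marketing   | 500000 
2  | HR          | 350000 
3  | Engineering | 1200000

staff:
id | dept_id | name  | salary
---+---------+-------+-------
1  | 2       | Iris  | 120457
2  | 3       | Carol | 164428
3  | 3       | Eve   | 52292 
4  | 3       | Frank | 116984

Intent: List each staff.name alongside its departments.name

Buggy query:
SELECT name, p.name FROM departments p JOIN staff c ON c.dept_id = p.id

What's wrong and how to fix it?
Bug: 'name' exists in both joined tables, so the database can't tell which one is meant

Fix: Prefix ambiguous columns with the table alias

Corrected query:
SELECT c.name, p.name FROM departments p JOIN staff c ON c.dept_id = p.id

Result:
name  | name       
------+------------
Iris  | HR         
Carol | Engineering
Eve   | Engineering
Frank | Engineering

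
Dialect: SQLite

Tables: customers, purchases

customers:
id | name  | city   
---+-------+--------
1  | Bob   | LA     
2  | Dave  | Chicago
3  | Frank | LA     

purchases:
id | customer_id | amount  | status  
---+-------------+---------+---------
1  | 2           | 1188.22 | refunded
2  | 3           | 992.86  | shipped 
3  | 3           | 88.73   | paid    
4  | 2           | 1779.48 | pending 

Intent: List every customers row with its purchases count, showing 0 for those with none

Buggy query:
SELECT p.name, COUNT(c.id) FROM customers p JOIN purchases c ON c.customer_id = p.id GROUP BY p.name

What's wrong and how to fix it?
Bug: An inner join excludes parents with zero children

Fix: Switch to LEFT JOIN to retain unmatched parent rows

Corrected query:
SELECT p.name, COUNT(c.id) FROM customers p LEFT JOIN purchases c ON c.customer_id = p.id GROUP BY p.name

Result:
name  | COUNT(c.id)
------+------------
Bob   | 0          
Dave  | 2          
Frank | 2          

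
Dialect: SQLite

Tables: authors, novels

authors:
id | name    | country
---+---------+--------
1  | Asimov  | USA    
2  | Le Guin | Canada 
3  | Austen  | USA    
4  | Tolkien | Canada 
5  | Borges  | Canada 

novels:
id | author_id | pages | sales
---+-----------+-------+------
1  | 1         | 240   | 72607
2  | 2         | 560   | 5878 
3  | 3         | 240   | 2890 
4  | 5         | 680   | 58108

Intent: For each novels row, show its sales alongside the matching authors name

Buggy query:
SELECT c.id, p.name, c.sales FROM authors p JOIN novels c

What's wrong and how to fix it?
Bug: Missing join condition: each novels row is matched to all authors rows instead of just its own

Fix: Add ON c.author_id = p.id to the JOIN

Corrected query:
SELECT c.id, p.name, c.sales FROM authors p JOIN novels c ON c.author_id = p.id

Result:
id | name    | sales
---+---------+------
1  | Asimov  | 72607
2  | Le Guin | 5878 
3  | Austen  | 2890 
4  | Borges  | 58108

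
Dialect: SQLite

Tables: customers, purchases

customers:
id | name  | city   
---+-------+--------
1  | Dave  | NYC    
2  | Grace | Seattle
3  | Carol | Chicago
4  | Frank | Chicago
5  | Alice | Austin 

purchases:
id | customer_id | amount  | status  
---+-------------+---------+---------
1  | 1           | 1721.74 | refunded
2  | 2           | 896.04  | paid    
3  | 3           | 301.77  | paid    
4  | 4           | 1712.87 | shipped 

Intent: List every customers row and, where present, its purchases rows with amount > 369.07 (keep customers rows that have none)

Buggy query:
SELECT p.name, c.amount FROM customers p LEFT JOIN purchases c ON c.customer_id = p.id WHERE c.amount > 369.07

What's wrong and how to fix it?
Bug: A WHERE condition on the right-hand table after LEFT JOIN drops unmatched parents

Fix: Move the right-table condition into the ON clause so unmatched parents are kept

Corrected query:
SELECT p.name, c.amount FROM customers p LEFT JOIN purchases c ON c.customer_id = p.id AND c.amount > 369.07

Result:
name  | amount 
------+--------
Dave  | 1721.74
Grace | 896.04 
Carol | NULL   
Frank | 1712.87
Alice | NULL   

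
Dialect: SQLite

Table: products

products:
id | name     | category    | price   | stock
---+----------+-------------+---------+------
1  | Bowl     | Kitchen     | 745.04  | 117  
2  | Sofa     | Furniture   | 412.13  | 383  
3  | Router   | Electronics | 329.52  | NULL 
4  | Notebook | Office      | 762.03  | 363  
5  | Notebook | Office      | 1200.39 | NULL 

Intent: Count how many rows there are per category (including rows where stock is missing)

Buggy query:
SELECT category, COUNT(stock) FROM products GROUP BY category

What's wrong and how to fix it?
Bug: COUNT(column) counts non-NULL values only; rows with NULL stock aren't counted

Fix: Use COUNT(*) to count all rows regardless of NULL

Corrected query:
SELECT category, COUNT(*) FROM products GROUP BY category

Result:
category    | COUNT(*)
------------+---------
Electronics | 1       
Furniture   | 1       
Kitchen     | 1       
Office      | 2       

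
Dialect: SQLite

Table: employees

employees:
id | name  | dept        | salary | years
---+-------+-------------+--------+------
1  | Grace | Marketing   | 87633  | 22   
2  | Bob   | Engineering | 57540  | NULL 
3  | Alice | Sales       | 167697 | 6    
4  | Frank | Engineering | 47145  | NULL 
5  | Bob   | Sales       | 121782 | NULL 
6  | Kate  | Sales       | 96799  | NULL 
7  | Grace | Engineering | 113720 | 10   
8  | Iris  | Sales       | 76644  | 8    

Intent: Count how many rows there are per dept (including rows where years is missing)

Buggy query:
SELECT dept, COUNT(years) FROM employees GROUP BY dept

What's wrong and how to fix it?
Bug: COUNT(years) skips NULLs, so groups with missing years are undercounted

Fix: Replace COUNT(years) with COUNT(*)

Corrected query:
SELECT dept, COUNT(*) FROM employees GROUP BY dept

Result:
dept        | COUNT(*)
------------+---------
Engineering | 3       
Marketing   | 1       
Sales       | 4       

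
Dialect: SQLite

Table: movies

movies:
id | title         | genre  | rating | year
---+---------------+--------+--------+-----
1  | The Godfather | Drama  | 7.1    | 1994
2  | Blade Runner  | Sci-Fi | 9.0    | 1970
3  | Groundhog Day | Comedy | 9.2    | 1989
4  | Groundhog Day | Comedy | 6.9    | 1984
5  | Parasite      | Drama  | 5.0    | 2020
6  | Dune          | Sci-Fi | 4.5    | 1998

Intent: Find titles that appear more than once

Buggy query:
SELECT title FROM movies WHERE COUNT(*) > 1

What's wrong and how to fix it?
Bug: WHERE can't reference COUNT(*); aggregates are computed after WHERE

Fix: GROUP BY title, then filter groups with HAVING COUNT(*) > 1

Corrected query:
SELECT title FROM movies GROUP BY title HAVING COUNT(*) > 1

Result:
title        
-------------
Groundhog Day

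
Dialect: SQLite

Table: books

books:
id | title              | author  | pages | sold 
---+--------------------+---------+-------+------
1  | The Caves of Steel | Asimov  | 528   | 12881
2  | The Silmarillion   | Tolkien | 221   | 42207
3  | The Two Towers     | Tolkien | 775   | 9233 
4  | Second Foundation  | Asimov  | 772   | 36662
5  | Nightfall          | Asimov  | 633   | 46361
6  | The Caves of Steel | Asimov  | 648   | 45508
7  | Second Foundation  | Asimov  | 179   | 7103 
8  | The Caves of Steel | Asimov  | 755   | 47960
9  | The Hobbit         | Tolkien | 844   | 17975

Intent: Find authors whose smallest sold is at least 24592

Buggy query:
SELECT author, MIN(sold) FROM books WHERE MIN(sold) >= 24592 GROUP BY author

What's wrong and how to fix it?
Bug: Aggregates like MIN are computed per group after WHERE runs

Fix: Use HAVING for the per-group MIN condition

Corrected query:
SELECT author, MIN(sold) FROM books GROUP BY author HAVING MIN(sold) >= 24592

Result:
(no rows)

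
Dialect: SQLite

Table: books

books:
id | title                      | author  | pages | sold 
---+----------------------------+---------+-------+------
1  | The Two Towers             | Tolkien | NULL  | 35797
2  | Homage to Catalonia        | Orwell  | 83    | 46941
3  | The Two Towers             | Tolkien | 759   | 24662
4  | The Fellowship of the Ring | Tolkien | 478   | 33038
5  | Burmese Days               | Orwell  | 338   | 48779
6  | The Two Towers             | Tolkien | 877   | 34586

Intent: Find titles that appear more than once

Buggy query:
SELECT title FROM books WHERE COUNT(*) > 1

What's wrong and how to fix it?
Bug: COUNT(*) is an aggregate and cannot be used in WHERE

Fix: GROUP BY title, then filter groups with HAVING COUNT(*) > 1

Corrected query:
SELECT title FROM books GROUP BY title HAVING COUNT(*) > 1

Result:
title         
--------------
The Two Towers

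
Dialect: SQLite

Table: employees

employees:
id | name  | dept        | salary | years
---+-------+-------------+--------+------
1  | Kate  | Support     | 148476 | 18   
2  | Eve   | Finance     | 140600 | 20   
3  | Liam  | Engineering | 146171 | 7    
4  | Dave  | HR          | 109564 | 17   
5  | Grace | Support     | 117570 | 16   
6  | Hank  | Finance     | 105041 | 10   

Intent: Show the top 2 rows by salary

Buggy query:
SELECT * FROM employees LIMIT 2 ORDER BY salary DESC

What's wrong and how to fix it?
Bug: ORDER BY cannot follow LIMIT; LIMIT is the final clause

Fix: Swap the clauses: ORDER BY first, then LIMIT

Corrected query:
SELECT * FROM employees ORDER BY salary DESC LIMIT 2

Result:
id | name | dept        | salary | years
---+------+-------------+--------+------
1  | Kate | Support     | 148476 | 18   
3  | Liam | Engineering | 146171 | 7    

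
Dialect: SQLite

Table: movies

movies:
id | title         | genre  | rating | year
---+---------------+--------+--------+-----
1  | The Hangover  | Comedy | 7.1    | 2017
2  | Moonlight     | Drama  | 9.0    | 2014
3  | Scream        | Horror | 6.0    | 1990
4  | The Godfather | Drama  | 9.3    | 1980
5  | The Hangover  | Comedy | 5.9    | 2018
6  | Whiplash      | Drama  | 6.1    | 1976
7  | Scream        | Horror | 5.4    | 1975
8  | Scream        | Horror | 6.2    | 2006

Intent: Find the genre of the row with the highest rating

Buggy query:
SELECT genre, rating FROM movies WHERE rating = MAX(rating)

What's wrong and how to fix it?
Bug: WHERE is evaluated per row; an aggregate over the whole table isn't defined there

Fix: Wrap MAX in a scalar subquery so WHERE compares against a single value

Corrected query:
SELECT genre, rating FROM movies WHERE rating = (SELECT MAX(rating) FROM movies)

Result:
genre | rating
------+-------
Drama | 9.3   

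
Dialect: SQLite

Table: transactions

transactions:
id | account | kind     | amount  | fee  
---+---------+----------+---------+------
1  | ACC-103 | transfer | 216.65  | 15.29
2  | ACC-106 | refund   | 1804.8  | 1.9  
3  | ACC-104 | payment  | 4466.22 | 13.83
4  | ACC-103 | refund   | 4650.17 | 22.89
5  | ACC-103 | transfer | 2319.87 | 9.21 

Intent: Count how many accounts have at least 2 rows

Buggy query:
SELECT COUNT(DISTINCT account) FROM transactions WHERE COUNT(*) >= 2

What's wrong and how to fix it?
Bug: WHERE filters individual rows, not groups, so a group-level COUNT is invalid there

Fix: Use a subquery that GROUPs and filters with HAVING, then count its rows

Corrected query:
SELECT COUNT(*) FROM (SELECT account FROM transactions GROUP BY account HAVING COUNT(*) >= 2)

Result:
COUNT(*)
--------
1       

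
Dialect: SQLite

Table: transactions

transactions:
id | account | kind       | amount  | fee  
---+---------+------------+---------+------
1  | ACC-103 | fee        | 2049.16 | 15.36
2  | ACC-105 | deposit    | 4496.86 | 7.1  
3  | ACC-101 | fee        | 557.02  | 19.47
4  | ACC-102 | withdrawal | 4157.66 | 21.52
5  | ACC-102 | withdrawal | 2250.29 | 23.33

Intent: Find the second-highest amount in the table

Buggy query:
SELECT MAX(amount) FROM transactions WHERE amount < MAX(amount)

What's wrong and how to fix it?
Bug: The inner MAX is an aggregate inside WHERE, which is not allowed

Fix: Compute the overall MAX in a subquery, then take MAX of rows below it

Corrected query:
SELECT MAX(amount) FROM transactions WHERE amount < (SELECT MAX(amount) FROM transactions)

Result:
MAX(amount)
-----------
4157.66    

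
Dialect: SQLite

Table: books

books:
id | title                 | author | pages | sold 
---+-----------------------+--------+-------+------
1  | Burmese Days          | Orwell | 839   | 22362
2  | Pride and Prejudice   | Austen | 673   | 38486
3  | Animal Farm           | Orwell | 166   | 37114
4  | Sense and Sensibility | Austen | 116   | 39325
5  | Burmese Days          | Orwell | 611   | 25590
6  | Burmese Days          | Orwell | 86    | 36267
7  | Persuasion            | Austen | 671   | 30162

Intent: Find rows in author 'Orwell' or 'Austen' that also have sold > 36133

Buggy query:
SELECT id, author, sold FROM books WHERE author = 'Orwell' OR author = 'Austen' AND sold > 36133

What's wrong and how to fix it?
Bug: AND binds tighter than OR, so this parses as author = 'Orwell' OR (author = 'Austen' AND sold > 36133)

Fix: Group the OR with parentheses (or use IN), then AND the threshold

Corrected query:
SELECT id, author, sold FROM books WHERE (author = 'Orwell' OR author = 'Austen') AND sold > 36133

Result:
id | author | sold 
---+--------+------
2  | Austen | 38486
3  | Orwell | 37114
4  | Austen | 39325
6  | Orwell | 36267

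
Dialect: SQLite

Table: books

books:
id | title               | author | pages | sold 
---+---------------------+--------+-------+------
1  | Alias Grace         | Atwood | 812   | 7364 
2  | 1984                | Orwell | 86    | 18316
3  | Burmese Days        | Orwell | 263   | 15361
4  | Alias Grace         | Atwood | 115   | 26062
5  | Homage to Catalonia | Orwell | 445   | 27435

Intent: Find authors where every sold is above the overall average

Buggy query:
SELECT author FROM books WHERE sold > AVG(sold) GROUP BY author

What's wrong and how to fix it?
Bug: WHERE evaluates per row before aggregation, so AVG() is unavailable

Fix: Compute the overall average in a scalar subquery and compare each group's MIN against it in HAVING

Corrected query:
SELECT author FROM books GROUP BY author HAVING MIN(sold) > (SELECT AVG(sold) FROM books)

Result:
(no rows)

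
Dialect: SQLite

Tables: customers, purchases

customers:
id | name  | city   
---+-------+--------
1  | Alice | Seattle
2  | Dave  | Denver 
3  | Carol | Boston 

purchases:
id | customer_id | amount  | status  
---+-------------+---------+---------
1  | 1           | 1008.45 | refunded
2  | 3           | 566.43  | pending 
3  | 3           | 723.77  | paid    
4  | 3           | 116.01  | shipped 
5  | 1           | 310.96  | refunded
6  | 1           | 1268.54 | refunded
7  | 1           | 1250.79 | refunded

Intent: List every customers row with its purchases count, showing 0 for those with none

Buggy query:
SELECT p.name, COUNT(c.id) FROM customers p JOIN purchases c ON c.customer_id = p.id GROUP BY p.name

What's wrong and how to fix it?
Bug: INNER JOIN drops customers rows that have no matching purchases rows

Fix: Switch to LEFT JOIN to retain unmatched parent rows

Corrected query:
SELECT p.name, COUNT(c.id) FROM customers p LEFT JOIN purchases c ON c.customer_id = p.id GROUP BY p.name

Result:
name  | COUNT(c.id)
------+------------
Alice | 4          
Carol | 3          
Dave  | 0          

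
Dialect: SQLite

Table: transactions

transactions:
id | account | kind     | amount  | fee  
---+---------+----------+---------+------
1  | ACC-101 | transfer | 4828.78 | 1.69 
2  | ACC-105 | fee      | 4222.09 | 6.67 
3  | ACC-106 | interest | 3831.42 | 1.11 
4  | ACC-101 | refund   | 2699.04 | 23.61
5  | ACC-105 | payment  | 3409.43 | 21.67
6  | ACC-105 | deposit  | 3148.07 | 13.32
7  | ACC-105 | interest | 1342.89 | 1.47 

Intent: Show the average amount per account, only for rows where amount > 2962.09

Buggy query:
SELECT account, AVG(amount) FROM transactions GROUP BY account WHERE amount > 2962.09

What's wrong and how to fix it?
Bug: WHERE cannot follow GROUP BY

Fix: Move the WHERE clause before GROUP BY

Corrected query:
SELECT account, AVG(amount) FROM transactions WHERE amount > 2962.09 GROUP BY account

Result:
account | AVG(amount)
--------+------------
ACC-101 | 4828.78    
ACC-105 | 3593.196667
ACC-106 | 3831.42    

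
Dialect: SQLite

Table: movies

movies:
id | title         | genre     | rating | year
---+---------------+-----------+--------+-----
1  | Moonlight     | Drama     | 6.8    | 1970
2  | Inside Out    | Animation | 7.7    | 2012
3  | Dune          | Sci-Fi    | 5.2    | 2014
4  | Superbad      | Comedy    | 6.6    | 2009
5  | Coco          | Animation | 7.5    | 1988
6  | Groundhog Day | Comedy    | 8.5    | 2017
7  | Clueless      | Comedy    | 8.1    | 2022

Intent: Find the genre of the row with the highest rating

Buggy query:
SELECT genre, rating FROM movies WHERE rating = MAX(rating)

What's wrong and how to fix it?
Bug: MAX(rating) is an aggregate and cannot be used directly in WHERE

Fix: Wrap MAX in a scalar subquery so WHERE compares against a single value

Corrected query:
SELECT genre, rating FROM movies WHERE rating = (SELECT MAX(rating) FROM movies)

Result:
genre  | rating
-------+-------
Comedy | 8.5   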